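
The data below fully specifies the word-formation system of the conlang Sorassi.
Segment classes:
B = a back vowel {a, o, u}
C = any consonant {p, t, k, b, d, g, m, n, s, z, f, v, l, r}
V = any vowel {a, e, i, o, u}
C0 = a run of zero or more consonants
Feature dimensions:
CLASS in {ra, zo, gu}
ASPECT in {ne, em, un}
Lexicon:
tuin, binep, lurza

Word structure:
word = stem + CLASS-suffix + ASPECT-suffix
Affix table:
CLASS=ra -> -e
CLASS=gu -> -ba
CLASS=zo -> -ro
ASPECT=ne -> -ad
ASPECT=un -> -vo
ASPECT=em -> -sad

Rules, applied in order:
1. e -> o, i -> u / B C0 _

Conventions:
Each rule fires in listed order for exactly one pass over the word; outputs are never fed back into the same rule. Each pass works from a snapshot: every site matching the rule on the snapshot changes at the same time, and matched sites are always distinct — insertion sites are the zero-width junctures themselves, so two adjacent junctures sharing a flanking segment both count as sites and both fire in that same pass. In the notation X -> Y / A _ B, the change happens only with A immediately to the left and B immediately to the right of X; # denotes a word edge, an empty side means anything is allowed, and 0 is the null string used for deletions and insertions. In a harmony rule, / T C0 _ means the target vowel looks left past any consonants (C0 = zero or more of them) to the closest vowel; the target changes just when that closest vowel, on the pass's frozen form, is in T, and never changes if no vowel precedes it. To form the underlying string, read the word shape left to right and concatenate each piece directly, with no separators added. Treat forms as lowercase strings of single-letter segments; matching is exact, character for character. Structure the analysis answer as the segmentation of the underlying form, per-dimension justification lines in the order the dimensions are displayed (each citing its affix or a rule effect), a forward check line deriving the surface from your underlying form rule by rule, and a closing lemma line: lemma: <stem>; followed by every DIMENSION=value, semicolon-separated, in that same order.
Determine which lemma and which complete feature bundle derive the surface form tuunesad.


underlying: tuin-e-sad
CLASS=ra - signalled by the affix -e
ASPECT=em - signalled by the affix -sad
check: tuinesad -> tuunesad
lemma: tuin; CLASS=ra; ASPECT=em


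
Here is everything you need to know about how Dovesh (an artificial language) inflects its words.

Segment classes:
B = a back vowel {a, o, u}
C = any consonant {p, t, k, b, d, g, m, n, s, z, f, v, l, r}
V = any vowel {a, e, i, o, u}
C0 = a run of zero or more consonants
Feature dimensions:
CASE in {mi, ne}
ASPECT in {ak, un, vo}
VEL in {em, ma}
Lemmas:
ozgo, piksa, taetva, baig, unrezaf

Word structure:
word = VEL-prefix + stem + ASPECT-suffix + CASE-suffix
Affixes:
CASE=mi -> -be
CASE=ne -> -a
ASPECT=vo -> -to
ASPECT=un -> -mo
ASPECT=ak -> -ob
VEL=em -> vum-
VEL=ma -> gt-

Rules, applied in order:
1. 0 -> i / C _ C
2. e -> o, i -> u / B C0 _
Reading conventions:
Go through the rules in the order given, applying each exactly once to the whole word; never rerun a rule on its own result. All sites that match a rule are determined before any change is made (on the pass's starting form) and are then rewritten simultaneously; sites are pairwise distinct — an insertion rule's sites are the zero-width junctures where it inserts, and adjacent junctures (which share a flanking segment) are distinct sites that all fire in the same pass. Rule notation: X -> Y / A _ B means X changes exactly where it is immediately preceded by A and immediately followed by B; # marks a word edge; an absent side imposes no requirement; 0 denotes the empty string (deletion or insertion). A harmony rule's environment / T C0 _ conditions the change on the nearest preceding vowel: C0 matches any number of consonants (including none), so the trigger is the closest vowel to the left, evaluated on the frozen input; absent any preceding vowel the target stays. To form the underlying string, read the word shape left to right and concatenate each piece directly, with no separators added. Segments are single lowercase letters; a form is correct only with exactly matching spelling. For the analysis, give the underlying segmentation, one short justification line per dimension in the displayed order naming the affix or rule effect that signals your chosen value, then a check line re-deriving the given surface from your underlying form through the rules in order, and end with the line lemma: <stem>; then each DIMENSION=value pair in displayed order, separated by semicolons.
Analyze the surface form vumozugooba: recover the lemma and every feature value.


underlying: vum-ozgo-ob-a
CASE=ne - signalled by the affix -a
ASPECT=ak - signalled by the affix -ob
VEL=em - signalled by the affix vum-
check: vumozgooba -> vumozigooba -> vumozugooba
lemma: ozgo; CASE=ne; ASPECT=ak; VEL=em


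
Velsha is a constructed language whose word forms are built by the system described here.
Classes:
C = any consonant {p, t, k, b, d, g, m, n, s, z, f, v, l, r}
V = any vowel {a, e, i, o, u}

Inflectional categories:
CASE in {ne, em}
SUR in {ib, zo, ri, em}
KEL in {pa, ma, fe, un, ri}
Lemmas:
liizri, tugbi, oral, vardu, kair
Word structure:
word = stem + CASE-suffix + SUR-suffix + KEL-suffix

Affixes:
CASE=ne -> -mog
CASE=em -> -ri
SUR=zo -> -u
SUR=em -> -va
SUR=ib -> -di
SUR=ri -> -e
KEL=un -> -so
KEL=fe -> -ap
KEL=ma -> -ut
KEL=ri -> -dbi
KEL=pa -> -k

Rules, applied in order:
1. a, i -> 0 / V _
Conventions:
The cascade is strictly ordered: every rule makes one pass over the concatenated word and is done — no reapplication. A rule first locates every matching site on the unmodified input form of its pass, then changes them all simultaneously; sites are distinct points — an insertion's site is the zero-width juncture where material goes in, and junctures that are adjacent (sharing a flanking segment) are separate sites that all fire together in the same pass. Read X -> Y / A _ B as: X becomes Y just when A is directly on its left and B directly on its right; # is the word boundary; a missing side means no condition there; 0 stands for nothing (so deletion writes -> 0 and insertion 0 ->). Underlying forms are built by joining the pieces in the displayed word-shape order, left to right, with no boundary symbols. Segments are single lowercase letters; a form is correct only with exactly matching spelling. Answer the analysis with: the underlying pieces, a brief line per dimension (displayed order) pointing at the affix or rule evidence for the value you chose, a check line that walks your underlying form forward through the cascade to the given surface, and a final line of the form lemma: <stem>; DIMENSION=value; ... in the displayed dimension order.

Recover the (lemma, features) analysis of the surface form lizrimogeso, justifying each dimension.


underlying: liizri-mog-e-so
CASE=ne - signalled by the affix -mog
SUR=ri - signalled by the affix -e
KEL=un - signalled by the affix -so
check: liizrimogeso -> lizrimogeso
lemma: liizri; CASE=ne; SUR=ri; KEL=un


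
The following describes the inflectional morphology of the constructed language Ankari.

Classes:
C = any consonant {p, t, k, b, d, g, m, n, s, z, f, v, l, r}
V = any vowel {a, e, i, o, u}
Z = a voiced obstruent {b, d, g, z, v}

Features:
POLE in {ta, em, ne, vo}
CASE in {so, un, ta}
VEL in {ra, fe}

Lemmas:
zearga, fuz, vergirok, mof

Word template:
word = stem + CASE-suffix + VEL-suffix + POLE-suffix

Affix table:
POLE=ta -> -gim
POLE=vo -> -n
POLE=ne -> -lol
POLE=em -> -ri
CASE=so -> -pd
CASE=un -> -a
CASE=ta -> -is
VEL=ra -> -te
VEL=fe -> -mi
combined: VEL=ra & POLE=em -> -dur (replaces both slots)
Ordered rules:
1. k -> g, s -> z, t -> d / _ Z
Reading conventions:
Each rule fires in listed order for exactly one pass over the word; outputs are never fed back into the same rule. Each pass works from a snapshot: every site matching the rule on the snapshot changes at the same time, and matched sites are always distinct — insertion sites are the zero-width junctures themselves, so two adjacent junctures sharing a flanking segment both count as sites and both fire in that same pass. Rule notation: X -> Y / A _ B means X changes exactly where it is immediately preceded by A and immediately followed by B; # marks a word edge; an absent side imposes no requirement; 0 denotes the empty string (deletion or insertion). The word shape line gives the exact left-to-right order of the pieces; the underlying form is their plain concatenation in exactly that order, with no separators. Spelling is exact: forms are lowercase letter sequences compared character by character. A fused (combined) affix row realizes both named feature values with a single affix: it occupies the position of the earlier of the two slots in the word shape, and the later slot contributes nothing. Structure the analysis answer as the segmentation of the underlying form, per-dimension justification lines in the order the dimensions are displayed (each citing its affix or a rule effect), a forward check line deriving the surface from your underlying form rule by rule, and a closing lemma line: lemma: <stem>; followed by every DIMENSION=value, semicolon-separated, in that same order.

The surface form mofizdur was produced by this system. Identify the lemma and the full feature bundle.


underlying: mof-is-dur
POLE=em - signalled by the combined affix row
CASE=ta - signalled by the affix -is
VEL=ra - signalled by the combined affix row
check: mofisdur -> mofizdur
lemma: mof; POLE=em; CASE=ta; VEL=ra


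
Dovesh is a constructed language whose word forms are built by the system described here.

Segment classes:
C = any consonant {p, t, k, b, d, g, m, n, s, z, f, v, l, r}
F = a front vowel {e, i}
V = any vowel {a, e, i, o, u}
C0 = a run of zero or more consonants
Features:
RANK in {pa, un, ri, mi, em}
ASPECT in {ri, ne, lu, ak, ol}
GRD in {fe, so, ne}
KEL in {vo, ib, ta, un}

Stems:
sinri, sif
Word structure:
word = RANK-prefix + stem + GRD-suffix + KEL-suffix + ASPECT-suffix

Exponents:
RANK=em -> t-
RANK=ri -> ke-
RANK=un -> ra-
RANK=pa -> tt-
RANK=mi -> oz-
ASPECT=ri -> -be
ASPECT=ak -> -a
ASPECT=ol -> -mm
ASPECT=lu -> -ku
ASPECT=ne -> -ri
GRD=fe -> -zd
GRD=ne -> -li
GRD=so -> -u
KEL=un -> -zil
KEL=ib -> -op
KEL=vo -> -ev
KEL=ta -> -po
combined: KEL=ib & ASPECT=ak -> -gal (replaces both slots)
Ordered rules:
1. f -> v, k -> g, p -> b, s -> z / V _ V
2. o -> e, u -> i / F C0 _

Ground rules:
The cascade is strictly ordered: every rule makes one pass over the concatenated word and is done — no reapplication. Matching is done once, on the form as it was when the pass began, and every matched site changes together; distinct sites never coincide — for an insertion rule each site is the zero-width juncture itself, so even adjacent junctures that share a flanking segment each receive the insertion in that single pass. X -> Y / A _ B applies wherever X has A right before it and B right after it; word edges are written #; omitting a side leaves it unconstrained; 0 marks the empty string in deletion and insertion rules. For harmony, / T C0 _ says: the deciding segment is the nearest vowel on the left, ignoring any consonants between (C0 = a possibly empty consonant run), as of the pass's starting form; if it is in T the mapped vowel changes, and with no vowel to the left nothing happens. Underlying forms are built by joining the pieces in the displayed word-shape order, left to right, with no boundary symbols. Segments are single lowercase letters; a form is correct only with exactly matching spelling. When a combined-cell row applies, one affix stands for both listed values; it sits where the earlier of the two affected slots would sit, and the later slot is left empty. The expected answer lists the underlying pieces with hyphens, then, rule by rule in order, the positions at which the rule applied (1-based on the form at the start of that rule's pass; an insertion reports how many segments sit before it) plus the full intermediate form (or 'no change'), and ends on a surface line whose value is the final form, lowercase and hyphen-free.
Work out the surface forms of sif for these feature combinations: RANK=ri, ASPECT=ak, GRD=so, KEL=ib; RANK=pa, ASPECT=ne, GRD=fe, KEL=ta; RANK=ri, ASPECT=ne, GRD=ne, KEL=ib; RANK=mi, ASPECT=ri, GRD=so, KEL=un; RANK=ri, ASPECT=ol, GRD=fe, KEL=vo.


cell RANK=ri, ASPECT=ak, GRD=so, KEL=ib:
underlying: ke-sif-u-gal
1. f -> v, k -> g, p -> b, s -> z / V _ V: fires at position(s) 3, 5: kezivugal
2. o -> e, u -> i / F C0 _: fires at position(s) 6: kezivigal
surface: kezivigal

cell RANK=pa, ASPECT=ne, GRD=fe, KEL=ta:
underlying: tt-sif-zd-po-ri
1. f -> v, k -> g, p -> b, s -> z / V _ V: no change
2. o -> e, u -> i / F C0 _: fires at position(s) 9: ttsifzdperi
surface: ttsifzdperi

cell RANK=ri, ASPECT=ne, GRD=ne, KEL=ib:
underlying: ke-sif-li-op-ri
1. f -> v, k -> g, p -> b, s -> z / V _ V: fires at position(s) 3: kezifliopri
2. o -> e, u -> i / F C0 _: fires at position(s) 8: kezifliepri
surface: kezifliepri

cell RANK=mi, ASPECT=ri, GRD=so, KEL=un:
underlying: oz-sif-u-zil-be
1. f -> v, k -> g, p -> b, s -> z / V _ V: fires at position(s) 5: ozsivuzilbe
2. o -> e, u -> i / F C0 _: fires at position(s) 6: ozsivizilbe
surface: ozsivizilbe

cell RANK=ri, ASPECT=ol, GRD=fe, KEL=vo:
underlying: ke-sif-zd-ev-mm
1. f -> v, k -> g, p -> b, s -> z / V _ V: fires at position(s) 3: kezifzdevmm
2. o -> e, u -> i / F C0 _: no change
surface: kezifzdevmm


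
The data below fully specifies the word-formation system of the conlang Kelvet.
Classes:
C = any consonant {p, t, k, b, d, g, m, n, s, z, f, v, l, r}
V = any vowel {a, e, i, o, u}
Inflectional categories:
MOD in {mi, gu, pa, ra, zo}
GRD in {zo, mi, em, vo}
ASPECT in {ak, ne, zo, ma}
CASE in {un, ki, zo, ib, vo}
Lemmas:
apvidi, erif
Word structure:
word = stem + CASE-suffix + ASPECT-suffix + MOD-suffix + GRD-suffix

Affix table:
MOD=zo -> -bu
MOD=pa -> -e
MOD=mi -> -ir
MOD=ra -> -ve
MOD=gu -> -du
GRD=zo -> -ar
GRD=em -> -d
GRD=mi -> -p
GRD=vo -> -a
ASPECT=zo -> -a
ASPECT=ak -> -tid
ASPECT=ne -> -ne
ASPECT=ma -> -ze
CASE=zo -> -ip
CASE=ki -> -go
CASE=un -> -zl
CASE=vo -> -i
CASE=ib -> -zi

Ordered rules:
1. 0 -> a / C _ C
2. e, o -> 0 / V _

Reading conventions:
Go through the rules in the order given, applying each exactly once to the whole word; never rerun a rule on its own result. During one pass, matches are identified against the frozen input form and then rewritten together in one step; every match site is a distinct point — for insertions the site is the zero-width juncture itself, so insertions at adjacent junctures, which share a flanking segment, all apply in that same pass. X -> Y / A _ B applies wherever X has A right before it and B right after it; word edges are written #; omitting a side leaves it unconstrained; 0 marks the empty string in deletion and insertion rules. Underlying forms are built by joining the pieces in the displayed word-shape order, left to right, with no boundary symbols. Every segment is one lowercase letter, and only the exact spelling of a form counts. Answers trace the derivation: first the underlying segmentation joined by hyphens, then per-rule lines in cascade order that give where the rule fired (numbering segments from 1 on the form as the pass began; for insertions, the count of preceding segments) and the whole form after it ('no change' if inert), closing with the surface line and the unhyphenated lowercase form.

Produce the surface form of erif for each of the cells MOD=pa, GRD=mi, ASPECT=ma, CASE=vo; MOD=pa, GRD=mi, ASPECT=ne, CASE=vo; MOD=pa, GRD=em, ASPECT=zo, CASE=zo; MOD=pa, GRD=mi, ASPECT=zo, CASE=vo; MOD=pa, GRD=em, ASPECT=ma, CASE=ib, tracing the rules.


cell MOD=pa, GRD=mi, ASPECT=ma, CASE=vo:
underlying: erif-i-ze-e-p
1. 0 -> a / C _ C: no change
2. e, o -> 0 / V _: fires at position(s) 8: erifizep
surface: erifizep

cell MOD=pa, GRD=mi, ASPECT=ne, CASE=vo:
underlying: erif-i-ne-e-p
1. 0 -> a / C _ C: no change
2. e, o -> 0 / V _: fires at position(s) 8: erifinep
surface: erifinep

cell MOD=pa, GRD=em, ASPECT=zo, CASE=zo:
underlying: erif-ip-a-e-d
1. 0 -> a / C _ C: no change
2. e, o -> 0 / V _: fires at position(s) 8: erifipad
surface: erifipad

cell MOD=pa, GRD=mi, ASPECT=zo, CASE=vo:
underlying: erif-i-a-e-p
1. 0 -> a / C _ C: no change
2. e, o -> 0 / V _: fires at position(s) 7: erifiap
surface: erifiap

cell MOD=pa, GRD=em, ASPECT=ma, CASE=ib:
underlying: erif-zi-ze-e-d
1. 0 -> a / C _ C: inserts after position(s) 4: erifazizeed
2. e, o -> 0 / V _: fires at position(s) 10: erifazized
surface: erifazized


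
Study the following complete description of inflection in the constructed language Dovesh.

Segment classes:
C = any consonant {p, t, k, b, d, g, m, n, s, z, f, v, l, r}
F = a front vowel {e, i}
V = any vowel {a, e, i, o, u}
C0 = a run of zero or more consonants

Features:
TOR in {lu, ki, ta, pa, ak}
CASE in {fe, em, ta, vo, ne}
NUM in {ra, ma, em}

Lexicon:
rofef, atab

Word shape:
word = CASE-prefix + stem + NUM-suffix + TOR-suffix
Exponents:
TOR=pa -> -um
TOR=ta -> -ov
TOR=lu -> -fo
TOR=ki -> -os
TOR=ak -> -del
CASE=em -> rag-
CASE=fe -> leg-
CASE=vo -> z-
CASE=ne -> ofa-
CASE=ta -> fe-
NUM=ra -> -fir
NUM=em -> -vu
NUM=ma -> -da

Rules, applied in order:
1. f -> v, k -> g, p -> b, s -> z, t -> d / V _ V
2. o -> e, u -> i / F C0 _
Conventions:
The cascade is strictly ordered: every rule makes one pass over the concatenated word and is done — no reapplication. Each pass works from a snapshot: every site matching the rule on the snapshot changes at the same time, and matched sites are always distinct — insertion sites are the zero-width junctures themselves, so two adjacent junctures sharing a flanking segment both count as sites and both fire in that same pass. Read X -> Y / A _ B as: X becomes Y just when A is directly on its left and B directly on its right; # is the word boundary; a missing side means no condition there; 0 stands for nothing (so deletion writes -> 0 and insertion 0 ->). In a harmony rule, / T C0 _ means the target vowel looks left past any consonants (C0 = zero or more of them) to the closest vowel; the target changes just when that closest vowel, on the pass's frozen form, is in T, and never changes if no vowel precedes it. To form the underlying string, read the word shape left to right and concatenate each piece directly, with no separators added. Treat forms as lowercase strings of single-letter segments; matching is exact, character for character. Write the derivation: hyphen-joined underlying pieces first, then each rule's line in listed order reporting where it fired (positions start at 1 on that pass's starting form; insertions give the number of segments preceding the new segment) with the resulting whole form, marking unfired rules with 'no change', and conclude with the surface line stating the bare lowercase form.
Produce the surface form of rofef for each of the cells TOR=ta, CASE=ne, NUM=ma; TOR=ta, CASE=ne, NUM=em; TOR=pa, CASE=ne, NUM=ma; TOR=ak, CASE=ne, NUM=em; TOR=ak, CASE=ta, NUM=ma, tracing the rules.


cell TOR=ta, CASE=ne, NUM=ma:
underlying: ofa-rofef-da-ov
1. f -> v, k -> g, p -> b, s -> z, t -> d / V _ V: fires at position(s) 2, 6: ovarovefdaov
2. o -> e, u -> i / F C0 _: no change
surface: ovarovefdaov

cell TOR=ta, CASE=ne, NUM=em:
underlying: ofa-rofef-vu-ov
1. f -> v, k -> g, p -> b, s -> z, t -> d / V _ V: fires at position(s) 2, 6: ovarovefvuov
2. o -> e, u -> i / F C0 _: fires at position(s) 10: ovarovefviov
surface: ovarovefviov

cell TOR=pa, CASE=ne, NUM=ma:
underlying: ofa-rofef-da-um
1. f -> v, k -> g, p -> b, s -> z, t -> d / V _ V: fires at position(s) 2, 6: ovarovefdaum
2. o -> e, u -> i / F C0 _: no change
surface: ovarovefdaum

cell TOR=ak, CASE=ne, NUM=em:
underlying: ofa-rofef-vu-del
1. f -> v, k -> g, p -> b, s -> z, t -> d / V _ V: fires at position(s) 2, 6: ovarovefvudel
2. o -> e, u -> i / F C0 _: fires at position(s) 10: ovarovefvidel
surface: ovarovefvidel

cell TOR=ak, CASE=ta, NUM=ma:
underlying: fe-rofef-da-del
1. f -> v, k -> g, p -> b, s -> z, t -> d / V _ V: fires at position(s) 5: ferovefdadel
2. o -> e, u -> i / F C0 _: fires at position(s) 4: ferevefdadel
surface: ferevefdadel


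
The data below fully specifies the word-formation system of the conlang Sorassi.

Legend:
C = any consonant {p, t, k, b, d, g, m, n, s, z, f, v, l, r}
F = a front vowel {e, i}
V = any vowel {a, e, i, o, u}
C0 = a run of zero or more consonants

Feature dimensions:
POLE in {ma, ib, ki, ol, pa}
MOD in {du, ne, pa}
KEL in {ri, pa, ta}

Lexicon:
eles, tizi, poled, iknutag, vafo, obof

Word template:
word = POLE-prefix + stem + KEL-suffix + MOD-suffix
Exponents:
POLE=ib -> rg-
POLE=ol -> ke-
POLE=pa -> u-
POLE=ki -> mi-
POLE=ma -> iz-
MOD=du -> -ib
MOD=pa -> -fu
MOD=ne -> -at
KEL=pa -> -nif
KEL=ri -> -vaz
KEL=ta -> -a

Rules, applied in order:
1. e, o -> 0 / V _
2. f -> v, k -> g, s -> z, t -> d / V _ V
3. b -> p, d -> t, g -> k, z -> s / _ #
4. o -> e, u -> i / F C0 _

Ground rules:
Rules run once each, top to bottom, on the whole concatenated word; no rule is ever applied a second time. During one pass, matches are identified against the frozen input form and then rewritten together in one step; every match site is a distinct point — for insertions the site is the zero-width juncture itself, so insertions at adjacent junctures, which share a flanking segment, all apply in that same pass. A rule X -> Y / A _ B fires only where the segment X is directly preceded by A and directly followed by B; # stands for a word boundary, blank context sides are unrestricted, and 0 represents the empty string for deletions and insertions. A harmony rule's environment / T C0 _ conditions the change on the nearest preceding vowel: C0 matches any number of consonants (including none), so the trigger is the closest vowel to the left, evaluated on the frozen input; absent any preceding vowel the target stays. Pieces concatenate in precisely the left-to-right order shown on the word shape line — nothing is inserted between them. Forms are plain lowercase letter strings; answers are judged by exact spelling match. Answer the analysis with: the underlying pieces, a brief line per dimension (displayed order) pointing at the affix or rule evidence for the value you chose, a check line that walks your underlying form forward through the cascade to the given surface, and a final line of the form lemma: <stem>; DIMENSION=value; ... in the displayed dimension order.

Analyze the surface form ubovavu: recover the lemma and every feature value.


underlying: u-obof-a-fu
POLE=pa - signalled by the affix u-
MOD=pa - signalled by the affix -fu
KEL=ta - signalled by the affix -a
check: uobofafu -> ubofafu -> ubovavu -> ubovavu -> ubovavu
lemma: obof; POLE=pa; MOD=pa; KEL=ta


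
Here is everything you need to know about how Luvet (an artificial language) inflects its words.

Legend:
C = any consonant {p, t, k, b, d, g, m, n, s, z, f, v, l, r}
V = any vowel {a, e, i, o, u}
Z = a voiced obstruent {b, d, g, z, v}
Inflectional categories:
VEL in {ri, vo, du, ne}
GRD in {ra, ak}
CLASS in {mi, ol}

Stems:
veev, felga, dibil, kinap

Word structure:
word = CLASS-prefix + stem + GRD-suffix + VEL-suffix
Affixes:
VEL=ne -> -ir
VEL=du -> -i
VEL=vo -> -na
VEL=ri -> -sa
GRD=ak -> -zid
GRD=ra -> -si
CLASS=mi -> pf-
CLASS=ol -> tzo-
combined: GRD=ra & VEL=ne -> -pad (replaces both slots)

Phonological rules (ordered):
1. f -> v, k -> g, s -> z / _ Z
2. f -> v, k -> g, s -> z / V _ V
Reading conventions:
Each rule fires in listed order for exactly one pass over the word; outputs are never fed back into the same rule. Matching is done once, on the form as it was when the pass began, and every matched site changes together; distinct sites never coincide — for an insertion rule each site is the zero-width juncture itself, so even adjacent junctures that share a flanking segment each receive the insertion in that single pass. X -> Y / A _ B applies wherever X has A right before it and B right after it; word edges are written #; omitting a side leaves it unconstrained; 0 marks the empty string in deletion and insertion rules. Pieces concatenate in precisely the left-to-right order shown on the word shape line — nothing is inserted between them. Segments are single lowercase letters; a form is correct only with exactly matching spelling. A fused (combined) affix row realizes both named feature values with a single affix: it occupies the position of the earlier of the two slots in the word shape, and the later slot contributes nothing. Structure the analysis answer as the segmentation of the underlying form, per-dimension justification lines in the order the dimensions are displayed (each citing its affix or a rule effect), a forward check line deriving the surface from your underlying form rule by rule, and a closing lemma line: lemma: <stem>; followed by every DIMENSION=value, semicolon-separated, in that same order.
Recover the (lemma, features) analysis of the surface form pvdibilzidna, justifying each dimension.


underlying: pf-dibil-zid-na
VEL=vo - signalled by the affix -na
GRD=ak - signalled by the affix -zid
CLASS=mi - signalled by the affix pf-
check: pfdibilzidna -> pvdibilzidna -> pvdibilzidna
lemma: dibil; VEL=vo; GRD=ak; CLASS=mi


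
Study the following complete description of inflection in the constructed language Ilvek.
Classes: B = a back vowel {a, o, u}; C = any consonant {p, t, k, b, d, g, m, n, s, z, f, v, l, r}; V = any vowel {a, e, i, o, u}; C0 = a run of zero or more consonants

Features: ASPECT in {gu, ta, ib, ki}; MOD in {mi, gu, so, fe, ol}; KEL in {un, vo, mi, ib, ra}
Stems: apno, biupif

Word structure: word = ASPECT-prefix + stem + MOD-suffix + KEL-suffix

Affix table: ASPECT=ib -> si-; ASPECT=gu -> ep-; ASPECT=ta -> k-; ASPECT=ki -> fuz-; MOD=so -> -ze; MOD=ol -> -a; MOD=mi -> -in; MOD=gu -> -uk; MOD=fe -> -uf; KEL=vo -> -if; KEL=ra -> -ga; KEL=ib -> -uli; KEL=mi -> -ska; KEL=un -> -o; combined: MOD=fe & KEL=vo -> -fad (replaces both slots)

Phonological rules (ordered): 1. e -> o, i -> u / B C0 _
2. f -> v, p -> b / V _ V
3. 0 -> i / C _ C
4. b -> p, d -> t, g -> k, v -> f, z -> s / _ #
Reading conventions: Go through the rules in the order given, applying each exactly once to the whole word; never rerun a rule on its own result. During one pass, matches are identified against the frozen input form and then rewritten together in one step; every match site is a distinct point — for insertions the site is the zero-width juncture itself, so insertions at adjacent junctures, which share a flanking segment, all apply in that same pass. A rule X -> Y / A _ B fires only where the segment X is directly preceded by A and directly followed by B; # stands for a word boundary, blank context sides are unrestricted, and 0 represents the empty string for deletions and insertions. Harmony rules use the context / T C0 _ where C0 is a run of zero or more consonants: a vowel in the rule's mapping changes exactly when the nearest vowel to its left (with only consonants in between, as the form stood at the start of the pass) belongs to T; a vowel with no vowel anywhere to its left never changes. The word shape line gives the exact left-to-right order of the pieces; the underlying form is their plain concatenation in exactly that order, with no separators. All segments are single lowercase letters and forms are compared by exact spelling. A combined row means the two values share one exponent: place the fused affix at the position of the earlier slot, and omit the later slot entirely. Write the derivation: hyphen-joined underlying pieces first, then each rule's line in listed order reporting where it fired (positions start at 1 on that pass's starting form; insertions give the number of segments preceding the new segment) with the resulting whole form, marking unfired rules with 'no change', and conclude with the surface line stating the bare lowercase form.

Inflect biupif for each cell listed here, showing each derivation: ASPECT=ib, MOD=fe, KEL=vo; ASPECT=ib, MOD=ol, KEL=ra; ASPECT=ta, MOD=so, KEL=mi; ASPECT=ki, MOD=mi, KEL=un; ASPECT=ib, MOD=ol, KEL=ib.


cell ASPECT=ib, MOD=fe, KEL=vo:
underlying: si-biupif-fad
1. e -> o, i -> u / B C0 _: fires at position(s) 7: sibiupuffad
2. f -> v, p -> b / V _ V: fires at position(s) 6: sibiubuffad
3. 0 -> i / C _ C: inserts after position(s) 8: sibiubufifad
4. b -> p, d -> t, g -> k, v -> f, z -> s / _ #: fires at position(s) 12: sibiubufifat
surface: sibiubufifat

cell ASPECT=ib, MOD=ol, KEL=ra:
underlying: si-biupif-a-ga
1. e -> o, i -> u / B C0 _: fires at position(s) 7: sibiupufaga
2. f -> v, p -> b / V _ V: fires at position(s) 6, 8: sibiubuvaga
3. 0 -> i / C _ C: no change
4. b -> p, d -> t, g -> k, v -> f, z -> s / _ #: no change
surface: sibiubuvaga

cell ASPECT=ta, MOD=so, KEL=mi:
underlying: k-biupif-ze-ska
1. e -> o, i -> u / B C0 _: fires at position(s) 6: kbiupufzeska
2. f -> v, p -> b / V _ V: fires at position(s) 5: kbiubufzeska
3. 0 -> i / C _ C: inserts after position(s) 1, 7, 10: kibiubufizesika
4. b -> p, d -> t, g -> k, v -> f, z -> s / _ #: no change
surface: kibiubufizesika

cell ASPECT=ki, MOD=mi, KEL=un:
underlying: fuz-biupif-in-o
1. e -> o, i -> u / B C0 _: fires at position(s) 5, 8: fuzbuupufino
2. f -> v, p -> b / V _ V: fires at position(s) 7, 9: fuzbuubuvino
3. 0 -> i / C _ C: inserts after position(s) 3: fuzibuubuvino
4. b -> p, d -> t, g -> k, v -> f, z -> s / _ #: no change
surface: fuzibuubuvino

cell ASPECT=ib, MOD=ol, KEL=ib:
underlying: si-biupif-a-uli
1. e -> o, i -> u / B C0 _: fires at position(s) 7, 12: sibiupufaulu
2. f -> v, p -> b / V _ V: fires at position(s) 6, 8: sibiubuvaulu
3. 0 -> i / C _ C: no change
4. b -> p, d -> t, g -> k, v -> f, z -> s / _ #: no change
surface: sibiubuvaulu


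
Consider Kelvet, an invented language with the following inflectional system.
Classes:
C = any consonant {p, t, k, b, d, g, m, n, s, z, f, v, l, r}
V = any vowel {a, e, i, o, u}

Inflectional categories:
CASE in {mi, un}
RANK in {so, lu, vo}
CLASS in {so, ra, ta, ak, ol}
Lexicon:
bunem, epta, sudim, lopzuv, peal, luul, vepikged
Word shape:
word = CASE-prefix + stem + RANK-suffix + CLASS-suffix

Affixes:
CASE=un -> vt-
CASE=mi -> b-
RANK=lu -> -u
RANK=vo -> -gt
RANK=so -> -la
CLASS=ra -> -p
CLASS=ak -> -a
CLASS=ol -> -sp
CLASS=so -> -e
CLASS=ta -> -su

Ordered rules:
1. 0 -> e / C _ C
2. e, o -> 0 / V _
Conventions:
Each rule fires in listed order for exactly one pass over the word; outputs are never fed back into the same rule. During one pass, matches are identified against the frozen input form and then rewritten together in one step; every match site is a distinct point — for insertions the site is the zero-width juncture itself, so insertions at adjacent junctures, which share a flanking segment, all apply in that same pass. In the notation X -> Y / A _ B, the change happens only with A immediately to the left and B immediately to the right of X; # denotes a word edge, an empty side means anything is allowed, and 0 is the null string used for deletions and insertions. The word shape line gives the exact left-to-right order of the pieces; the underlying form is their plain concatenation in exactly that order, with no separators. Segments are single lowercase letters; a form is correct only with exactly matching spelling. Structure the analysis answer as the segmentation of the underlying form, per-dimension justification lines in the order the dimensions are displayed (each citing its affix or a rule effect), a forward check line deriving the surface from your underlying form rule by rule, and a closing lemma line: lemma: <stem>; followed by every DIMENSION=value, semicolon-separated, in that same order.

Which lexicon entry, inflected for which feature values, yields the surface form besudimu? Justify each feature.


underlying: b-sudim-u-e
CASE=mi - signalled by the affix b-
RANK=lu - signalled by the affix -u
CLASS=so - signalled by the affix -e
check: bsudimue -> besudimue -> besudimu
lemma: sudim; CASE=mi; RANK=lu; CLASS=so


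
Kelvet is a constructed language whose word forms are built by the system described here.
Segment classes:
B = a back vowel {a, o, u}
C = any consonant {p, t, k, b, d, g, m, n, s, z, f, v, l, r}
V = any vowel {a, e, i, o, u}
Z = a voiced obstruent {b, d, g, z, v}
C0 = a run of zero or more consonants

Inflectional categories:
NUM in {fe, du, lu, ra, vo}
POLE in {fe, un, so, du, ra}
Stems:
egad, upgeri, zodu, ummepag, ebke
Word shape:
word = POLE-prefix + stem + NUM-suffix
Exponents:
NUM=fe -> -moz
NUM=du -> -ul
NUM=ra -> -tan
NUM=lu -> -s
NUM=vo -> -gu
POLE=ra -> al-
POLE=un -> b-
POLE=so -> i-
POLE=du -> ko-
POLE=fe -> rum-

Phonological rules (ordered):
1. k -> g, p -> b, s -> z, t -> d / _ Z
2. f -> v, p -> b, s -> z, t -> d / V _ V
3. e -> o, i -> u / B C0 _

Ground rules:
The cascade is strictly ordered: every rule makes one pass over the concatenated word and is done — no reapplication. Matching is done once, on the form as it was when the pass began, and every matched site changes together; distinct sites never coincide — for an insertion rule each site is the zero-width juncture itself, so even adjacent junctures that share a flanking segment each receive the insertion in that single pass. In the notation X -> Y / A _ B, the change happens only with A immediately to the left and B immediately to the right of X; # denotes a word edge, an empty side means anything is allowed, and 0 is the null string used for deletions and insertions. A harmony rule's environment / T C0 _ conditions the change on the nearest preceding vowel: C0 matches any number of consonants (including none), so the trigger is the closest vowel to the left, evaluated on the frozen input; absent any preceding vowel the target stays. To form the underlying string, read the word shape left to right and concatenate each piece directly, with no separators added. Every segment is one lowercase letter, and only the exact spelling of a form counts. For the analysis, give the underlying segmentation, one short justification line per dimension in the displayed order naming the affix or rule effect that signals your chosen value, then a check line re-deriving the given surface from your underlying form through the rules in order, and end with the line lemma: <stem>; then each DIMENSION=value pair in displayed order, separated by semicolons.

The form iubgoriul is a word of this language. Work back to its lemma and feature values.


underlying: i-upgeri-ul
NUM=du - signalled by the affix -ul
POLE=so - signalled by the affix i-
check: iupgeriul -> iubgeriul -> iubgeriul -> iubgoriul
lemma: upgeri; NUM=du; POLE=so


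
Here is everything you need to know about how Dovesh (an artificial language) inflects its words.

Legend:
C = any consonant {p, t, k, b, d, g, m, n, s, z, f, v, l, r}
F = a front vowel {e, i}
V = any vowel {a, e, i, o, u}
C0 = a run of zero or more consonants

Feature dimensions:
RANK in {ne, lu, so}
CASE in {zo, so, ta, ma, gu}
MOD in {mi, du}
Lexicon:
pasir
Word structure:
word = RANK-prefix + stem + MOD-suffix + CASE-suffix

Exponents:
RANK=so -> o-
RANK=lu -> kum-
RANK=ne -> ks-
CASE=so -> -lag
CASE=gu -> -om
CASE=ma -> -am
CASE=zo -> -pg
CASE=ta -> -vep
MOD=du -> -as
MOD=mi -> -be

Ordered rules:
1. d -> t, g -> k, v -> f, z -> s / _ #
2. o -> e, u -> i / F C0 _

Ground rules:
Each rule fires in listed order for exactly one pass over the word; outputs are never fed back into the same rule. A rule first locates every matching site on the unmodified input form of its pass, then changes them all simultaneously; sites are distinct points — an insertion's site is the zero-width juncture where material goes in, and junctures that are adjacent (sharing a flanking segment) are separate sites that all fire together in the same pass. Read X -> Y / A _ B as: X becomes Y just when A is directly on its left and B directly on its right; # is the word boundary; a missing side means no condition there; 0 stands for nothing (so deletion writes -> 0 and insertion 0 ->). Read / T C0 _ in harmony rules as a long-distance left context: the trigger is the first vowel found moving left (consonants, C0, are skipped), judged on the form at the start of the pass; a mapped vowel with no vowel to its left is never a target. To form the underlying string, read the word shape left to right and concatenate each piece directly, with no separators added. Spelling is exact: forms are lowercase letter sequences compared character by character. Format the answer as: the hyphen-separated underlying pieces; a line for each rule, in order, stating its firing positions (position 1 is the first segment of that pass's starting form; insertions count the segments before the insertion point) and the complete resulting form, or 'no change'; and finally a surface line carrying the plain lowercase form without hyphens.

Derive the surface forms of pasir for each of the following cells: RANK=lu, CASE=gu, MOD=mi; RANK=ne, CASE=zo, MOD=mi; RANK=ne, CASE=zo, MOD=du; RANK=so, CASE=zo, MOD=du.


cell RANK=lu, CASE=gu, MOD=mi:
underlying: kum-pasir-be-om
1. d -> t, g -> k, v -> f, z -> s / _ #: no change
2. o -> e, u -> i / F C0 _: fires at position(s) 11: kumpasirbeem
surface: kumpasirbeem

cell RANK=ne, CASE=zo, MOD=mi:
underlying: ks-pasir-be-pg
1. d -> t, g -> k, v -> f, z -> s / _ #: fires at position(s) 11: kspasirbepk
2. o -> e, u -> i / F C0 _: no change
surface: kspasirbepk

cell RANK=ne, CASE=zo, MOD=du:
underlying: ks-pasir-as-pg
1. d -> t, g -> k, v -> f, z -> s / _ #: fires at position(s) 11: kspasiraspk
2. o -> e, u -> i / F C0 _: no change
surface: kspasiraspk

cell RANK=so, CASE=zo, MOD=du:
underlying: o-pasir-as-pg
1. d -> t, g -> k, v -> f, z -> s / _ #: fires at position(s) 10: opasiraspk
2. o -> e, u -> i / F C0 _: no change
surface: opasiraspk


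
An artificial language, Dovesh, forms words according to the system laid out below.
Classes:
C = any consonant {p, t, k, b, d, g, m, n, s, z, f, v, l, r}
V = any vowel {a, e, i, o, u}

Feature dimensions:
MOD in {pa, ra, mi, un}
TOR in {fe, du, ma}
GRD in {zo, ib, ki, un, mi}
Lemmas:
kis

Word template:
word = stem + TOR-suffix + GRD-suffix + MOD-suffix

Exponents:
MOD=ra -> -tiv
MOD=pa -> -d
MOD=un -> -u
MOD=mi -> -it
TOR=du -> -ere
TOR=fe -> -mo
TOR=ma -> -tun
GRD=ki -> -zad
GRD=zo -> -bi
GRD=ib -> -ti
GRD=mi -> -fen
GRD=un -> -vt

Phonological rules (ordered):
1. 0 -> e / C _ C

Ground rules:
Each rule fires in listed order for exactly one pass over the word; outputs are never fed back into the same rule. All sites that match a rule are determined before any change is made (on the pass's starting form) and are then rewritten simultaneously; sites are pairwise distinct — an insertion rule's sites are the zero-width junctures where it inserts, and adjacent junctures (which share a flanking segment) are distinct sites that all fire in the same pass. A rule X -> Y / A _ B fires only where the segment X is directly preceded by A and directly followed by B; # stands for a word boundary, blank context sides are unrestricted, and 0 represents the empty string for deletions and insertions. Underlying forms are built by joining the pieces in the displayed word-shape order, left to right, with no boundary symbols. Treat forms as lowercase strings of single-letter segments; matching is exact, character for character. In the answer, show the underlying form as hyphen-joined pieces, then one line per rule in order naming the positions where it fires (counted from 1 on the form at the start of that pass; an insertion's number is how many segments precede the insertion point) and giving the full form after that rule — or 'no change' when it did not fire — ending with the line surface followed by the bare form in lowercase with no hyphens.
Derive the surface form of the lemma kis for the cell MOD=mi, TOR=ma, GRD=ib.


underlying: kis-tun-ti-it
1. 0 -> e / C _ C: inserts after position(s) 3, 6: kisetunetiit
surface: kisetunetiit


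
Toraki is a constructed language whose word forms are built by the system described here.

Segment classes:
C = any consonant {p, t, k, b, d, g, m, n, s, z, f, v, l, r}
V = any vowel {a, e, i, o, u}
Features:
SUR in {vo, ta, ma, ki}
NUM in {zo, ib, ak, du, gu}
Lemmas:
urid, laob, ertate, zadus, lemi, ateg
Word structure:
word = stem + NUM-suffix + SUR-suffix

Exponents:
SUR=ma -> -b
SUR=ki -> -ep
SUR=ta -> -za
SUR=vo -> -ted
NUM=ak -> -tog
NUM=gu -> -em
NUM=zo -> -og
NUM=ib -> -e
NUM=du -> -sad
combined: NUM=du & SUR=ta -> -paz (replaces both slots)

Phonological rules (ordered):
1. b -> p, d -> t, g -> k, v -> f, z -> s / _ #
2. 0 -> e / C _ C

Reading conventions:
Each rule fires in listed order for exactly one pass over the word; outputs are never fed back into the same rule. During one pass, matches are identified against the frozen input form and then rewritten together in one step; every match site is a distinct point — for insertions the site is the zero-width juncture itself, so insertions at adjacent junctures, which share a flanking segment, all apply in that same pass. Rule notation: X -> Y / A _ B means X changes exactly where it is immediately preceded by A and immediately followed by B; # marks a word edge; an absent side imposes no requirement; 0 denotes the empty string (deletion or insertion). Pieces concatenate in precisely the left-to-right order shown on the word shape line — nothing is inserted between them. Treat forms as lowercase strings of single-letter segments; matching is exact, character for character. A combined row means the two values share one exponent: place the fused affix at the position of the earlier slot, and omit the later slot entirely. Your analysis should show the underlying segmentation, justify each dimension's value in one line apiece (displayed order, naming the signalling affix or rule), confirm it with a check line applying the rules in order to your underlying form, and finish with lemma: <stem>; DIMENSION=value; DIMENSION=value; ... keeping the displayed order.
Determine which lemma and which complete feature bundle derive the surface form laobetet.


underlying: laob-e-ted
SUR=vo - signalled by the affix -ted
NUM=ib - signalled by the affix -e
check: laobeted -> laobetet -> laobetet
lemma: laob; SUR=vo; NUM=ib
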